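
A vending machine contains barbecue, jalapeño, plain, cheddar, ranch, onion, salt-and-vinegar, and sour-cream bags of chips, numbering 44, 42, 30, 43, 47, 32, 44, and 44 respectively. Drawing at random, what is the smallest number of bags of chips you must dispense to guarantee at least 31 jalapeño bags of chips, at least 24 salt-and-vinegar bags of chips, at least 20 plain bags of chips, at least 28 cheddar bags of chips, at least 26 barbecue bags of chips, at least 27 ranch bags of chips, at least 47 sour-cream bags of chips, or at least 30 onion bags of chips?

224

Each of the 8 flavors has its own threshold; avoid all of them simultaneously.
The worst case stops just short of every target: 25 barbecue, 30 jalapeño, 19 plain, 27 cheddar, 26 ranch, 29 onion, 23 salt-and-vinegar, all 44 sour-cream — 25 + 30 + 19 + 27 + 26 + 29 + 23 + 44 = 223 bags of chips.
One more bag of chips must push some flavor to its target, so 223 + 1 = 224.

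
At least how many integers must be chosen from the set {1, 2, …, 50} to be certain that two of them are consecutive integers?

Partition {1, …, 50} into 25 pairs: {1,2}, {3,4}, …, {49,50}.
Choosing 25 integers — say the 25 even numbers 2, 4, …, 50 — takes one from each pair and avoids the property.
Choosing 26 forces two into the same pair by pigeonhole, and those are consecutive. So 26.

26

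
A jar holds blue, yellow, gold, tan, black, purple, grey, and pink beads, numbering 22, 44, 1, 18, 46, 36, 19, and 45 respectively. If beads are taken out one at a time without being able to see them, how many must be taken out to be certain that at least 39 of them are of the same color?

Treat the 8 colors as pigeonholes.
In the worst case we take at most 38 of each color, but all 22 blue, all 1 gold, all 18 tan, all 36 purple, and all 19 grey (fewer than 38), giving 22 + 38 + 1 + 18 + 38 + 36 + 19 + 38 = 210.
One more bead then forces some color to 39, so 210 + 1 = 211.

211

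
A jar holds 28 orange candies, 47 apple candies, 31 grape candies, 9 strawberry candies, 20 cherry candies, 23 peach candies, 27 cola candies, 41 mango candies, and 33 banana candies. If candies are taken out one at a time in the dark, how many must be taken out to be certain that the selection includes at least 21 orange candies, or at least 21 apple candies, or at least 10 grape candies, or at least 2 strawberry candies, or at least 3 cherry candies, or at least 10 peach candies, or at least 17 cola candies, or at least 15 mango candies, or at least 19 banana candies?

110

The worst case stops just short of every target: 20 orange, 20 apple, 9 grape, 1 strawberry, 2 cherry, 9 peach, 16 cola, 14 mango, 18 banana — 20 + 20 + 9 + 1 + 2 + 9 + 16 + 14 + 18 = 109 candies.
One more candy must push some flavor to its target, so 109 + 1 = 110.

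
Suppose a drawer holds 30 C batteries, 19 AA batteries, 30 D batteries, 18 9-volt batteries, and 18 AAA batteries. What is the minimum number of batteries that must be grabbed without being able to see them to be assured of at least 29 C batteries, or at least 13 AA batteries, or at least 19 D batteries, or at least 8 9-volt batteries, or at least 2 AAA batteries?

The worst case stops just short of every target: 28 C, 12 AA, 18 D, 7 9-volt, 1 AAA — 28 + 12 + 18 + 7 + 1 = 66 batteries.
One more battery must push some type to its target, so 66 + 1 = 67.

67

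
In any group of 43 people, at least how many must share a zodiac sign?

The 43 people fall into 12 zodiac signs.
If each of the 12 zodiac signs held at most 3, the total would be at most 12 × 3 = 36 < 43, a contradiction.
So at least one holds ⌈43/12⌉ = 4.

4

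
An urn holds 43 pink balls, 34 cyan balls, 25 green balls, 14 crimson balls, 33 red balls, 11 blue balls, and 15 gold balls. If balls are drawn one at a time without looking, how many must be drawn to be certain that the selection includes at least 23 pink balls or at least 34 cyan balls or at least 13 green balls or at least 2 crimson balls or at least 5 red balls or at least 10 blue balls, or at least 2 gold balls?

83

Each of the 7 colors has its own threshold; avoid all of them simultaneously.
The worst case stops just short of every target: 22 pink, 33 cyan, 12 green, 1 crimson, 4 red, 9 blue, 1 gold — 22 + 33 + 12 + 1 + 4 + 9 + 1 = 82 balls.
One more ball must push some color to its target, so 82 + 1 = 83.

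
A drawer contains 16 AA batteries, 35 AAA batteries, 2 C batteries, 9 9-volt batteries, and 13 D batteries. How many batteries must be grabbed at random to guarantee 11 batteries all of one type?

Treat the 5 types as pigeonholes.
In the worst case we take at most 10 of each type, but all 2 C and all 9 9-volt (fewer than 10), giving 10 + 10 + 2 + 9 + 10 = 41.
One more battery then forces some type to 11, so 41 + 1 = 42.

42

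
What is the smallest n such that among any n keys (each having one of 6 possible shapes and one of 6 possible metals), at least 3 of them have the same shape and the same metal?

There are 6 × 6 = 36 (shape, metal) combinations acting as pigeonholes.
With 36 × 2 = 72 keys we could place exactly 2 in each, with no (shape, metal) pair reaching 3.
One more forces some (shape, metal) pair to hold 3, so 72 + 1 = 73.

73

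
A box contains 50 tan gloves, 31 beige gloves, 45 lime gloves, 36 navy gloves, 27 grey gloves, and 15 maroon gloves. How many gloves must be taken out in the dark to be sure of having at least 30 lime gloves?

189

To avoid lime gloves as long as possible, exhaust the other 5 colors first.
The worst case draws every non-lime glove first: 50 + 31 + 36 + 27 + 15 = 159.
The next 30 draws are then forced to be lime, giving 159 + 30 = 189.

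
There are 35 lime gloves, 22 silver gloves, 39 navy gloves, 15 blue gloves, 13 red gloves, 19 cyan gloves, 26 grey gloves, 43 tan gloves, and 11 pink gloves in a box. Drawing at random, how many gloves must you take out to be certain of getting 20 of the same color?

In the worst case we take at most 19 of each color, but all 15 blue, all 13 red, and all 11 pink (fewer than 19), giving 19 + 19 + 19 + 15 + 13 + 19 + 19 + 19 + 11 = 153.
One more glove then forces some color to 20, so 153 + 1 = 154.

154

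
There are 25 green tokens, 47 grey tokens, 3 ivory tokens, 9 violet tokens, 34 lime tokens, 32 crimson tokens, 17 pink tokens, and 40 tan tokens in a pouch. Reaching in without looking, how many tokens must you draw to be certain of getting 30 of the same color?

171

In the worst case we take at most 29 of each color, but all 25 green, all 3 ivory, all 9 violet, and all 17 pink (fewer than 29), giving 25 + 29 + 3 + 9 + 29 + 29 + 17 + 29 = 170.
One more token then forces some color to 30, so 170 + 1 = 171.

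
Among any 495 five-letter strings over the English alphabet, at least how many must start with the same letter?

20

If each of the 26 possible first letters held at most 19, the total would be at most 26 × 19 = 494 < 495, a contradiction.
So at least one holds ⌈495/26⌉ = 20.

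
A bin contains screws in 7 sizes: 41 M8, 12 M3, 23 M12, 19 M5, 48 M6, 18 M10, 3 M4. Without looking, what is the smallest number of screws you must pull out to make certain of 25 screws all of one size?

In the worst case we take at most 24 of each size, but all 12 M3, all 23 M12, all 19 M5, all 18 M10, and all 3 M4 (fewer than 24), giving 24 + 12 + 23 + 19 + 24 + 18 + 3 = 123.
One more screw then forces some size to 25, so 123 + 1 = 124.

124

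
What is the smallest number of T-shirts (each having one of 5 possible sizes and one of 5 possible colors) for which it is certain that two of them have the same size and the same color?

26

There are 5 × 5 = 25 (size, color) combinations acting as pigeonholes.
With 25 T-shirts we could place one in each, avoiding any repeat.
One more forces some (size, color) pair to hold 2, so 25 + 1 = 26.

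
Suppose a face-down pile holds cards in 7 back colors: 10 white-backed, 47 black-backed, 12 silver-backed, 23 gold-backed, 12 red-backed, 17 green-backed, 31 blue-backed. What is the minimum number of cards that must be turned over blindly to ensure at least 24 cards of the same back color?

121

In the worst case we take at most 23 of each back color, but all 10 white-backed, all 12 silver-backed, all 12 red-backed, and all 17 green-backed (fewer than 23), giving 10 + 23 + 12 + 23 + 12 + 17 + 23 = 120.
One more card then forces some back color to 24, so 120 + 1 = 121.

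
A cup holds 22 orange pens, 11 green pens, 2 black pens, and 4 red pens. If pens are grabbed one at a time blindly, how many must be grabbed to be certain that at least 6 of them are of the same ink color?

17

In the worst case we take at most 5 of each ink color, but all 2 black and all 4 red (fewer than 5), giving 5 + 5 + 2 + 4 = 16.
One more pen then forces some ink color to 6, so 16 + 1 = 17.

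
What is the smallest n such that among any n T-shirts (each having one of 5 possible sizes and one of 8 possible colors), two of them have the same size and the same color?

There are 5 × 8 = 40 (size, color) combinations acting as pigeonholes.
With 40 T-shirts we could place one in each, avoiding any repeat.
One more forces some (size, color) pair to hold 2, so 40 + 1 = 41.

41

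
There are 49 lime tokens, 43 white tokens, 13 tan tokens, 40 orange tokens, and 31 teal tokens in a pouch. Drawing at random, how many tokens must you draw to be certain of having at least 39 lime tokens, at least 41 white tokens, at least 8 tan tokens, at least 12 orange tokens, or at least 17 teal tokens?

Each of the 5 colors has its own threshold; avoid all of them simultaneously.
The worst case stops just short of every target: 38 lime, 40 white, 7 tan, 11 orange, 16 teal — 38 + 40 + 7 + 11 + 16 = 112 tokens.
One more token must push some color to its target, so 112 + 1 = 113.

113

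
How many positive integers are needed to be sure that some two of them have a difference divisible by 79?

80

Use the pigeonhole principle on residue classes: two integers differ by a multiple of 79 exactly when they share a remainder mod 79.
There are 79 residue classes mod 79, so 79 integers can all lie in distinct classes.
One more integer must repeat a residue, giving a difference divisible by 79. So n = 79 + 1 = 80.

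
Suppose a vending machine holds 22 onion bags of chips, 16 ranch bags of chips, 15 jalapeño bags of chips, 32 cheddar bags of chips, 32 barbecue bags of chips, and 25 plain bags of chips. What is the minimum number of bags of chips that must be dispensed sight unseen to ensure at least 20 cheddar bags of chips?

130

To avoid cheddar bags of chips as long as possible, exhaust the other 5 flavors first.
The worst case draws every non-cheddar bag of chips first: 22 + 16 + 15 + 32 + 25 = 110.
The next 20 draws are then forced to be cheddar, giving 110 + 20 = 130.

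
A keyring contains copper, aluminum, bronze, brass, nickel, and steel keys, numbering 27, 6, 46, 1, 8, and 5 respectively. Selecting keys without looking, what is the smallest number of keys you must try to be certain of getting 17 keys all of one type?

In the worst case we take at most 16 of each type, but all 6 aluminum, all 1 brass, all 8 nickel, and all 5 steel (fewer than 16), giving 16 + 6 + 16 + 1 + 8 + 5 = 52.
One more key then forces some type to 17, so 52 + 1 = 53.

53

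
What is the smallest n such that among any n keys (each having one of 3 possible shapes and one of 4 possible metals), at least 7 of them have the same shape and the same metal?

There are 3 × 4 = 12 (shape, metal) combinations acting as pigeonholes.
With 12 × 6 = 72 keys we could place exactly 6 in each, with no (shape, metal) pair reaching 7.
One more forces some (shape, metal) pair to hold 7, so 72 + 1 = 73.

73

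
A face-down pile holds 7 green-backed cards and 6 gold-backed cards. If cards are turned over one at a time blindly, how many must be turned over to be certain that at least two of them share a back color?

3

The worst case takes 1 card of each back color without reaching 2 of any: 2 × 1 = 2.
The next card must bring some back color to 2, so 2 + 1 = 3.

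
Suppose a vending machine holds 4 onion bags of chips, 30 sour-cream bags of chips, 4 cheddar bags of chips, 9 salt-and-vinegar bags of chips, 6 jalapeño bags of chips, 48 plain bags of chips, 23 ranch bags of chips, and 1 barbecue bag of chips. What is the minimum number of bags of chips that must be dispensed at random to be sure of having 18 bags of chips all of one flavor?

Treat the 8 flavors as pigeonholes.
In the worst case we take at most 17 of each flavor, but all 4 onion, all 4 cheddar, all 9 salt-and-vinegar, all 6 jalapeño, and all 1 barbecue (fewer than 17), giving 4 + 17 + 4 + 9 + 6 + 17 + 17 + 1 = 75.
One more bag of chips then forces some flavor to 18, so 75 + 1 = 76.

76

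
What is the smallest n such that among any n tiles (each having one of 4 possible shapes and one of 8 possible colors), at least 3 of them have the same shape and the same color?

65

There are 4 × 8 = 32 (shape, color) combinations acting as pigeonholes.
With 32 × 2 = 64 tiles we could place exactly 2 in each, with no (shape, color) pair reaching 3.
One more forces some (shape, color) pair to hold 3, so 64 + 1 = 65.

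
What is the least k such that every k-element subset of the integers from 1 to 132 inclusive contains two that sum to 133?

Partition {1, …, 132} into 66 pairs: {1,132}, {2,131}, …, {66,67}.
Choosing 66 integers — say the integers 1 through 66 — takes one from each pair and avoids the property.
Choosing 67 forces two into the same pair by pigeonhole, and those sum to 133. So 67.

67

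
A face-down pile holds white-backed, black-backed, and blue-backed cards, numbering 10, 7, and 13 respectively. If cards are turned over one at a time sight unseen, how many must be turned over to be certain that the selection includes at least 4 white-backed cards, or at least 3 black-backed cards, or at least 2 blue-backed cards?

The worst case stops just short of every target: 3 white-backed, 2 black-backed, 1 blue-backed — 3 + 2 + 1 = 6 cards.
One more card must push some back color to its target, so 6 + 1 = 7.

7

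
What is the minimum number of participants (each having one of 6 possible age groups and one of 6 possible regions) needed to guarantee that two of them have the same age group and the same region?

37

There are 6 × 6 = 36 (age group, region) combinations acting as pigeonholes.
With 36 participants we could place one in each, avoiding any repeat.
One more forces some (age group, region) pair to hold 2, so 36 + 1 = 37.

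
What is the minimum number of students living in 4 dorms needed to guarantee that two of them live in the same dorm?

There are 4 dorms acting as pigeonholes.
With 4 students we could place one in each, avoiding any repeat.
One more forces some class to hold 2, so 4 + 1 = 5.

5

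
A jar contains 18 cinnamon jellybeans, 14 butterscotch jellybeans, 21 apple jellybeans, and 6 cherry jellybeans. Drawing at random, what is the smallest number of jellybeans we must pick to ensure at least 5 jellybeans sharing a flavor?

17

The worst case takes 4 jellybeans of each flavor without reaching 5 of any: 4 × 4 = 16.
The next jellybean must bring some flavor to 5, so 16 + 1 = 17.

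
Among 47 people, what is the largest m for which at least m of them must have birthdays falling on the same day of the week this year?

7

If each of the 7 days of the week held at most 6, the total would be at most 7 × 6 = 42 < 47, a contradiction.
So at least one holds ⌈47/7⌉ = 7.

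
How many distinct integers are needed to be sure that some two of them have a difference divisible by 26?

Two integers differ by a multiple of 26 exactly when they share a remainder mod 26.
There are 26 residue classes mod 26, so 26 integers can all lie in distinct classes.
One more integer must repeat a residue, giving a difference divisible by 26. So n = 26 + 1 = 27.

27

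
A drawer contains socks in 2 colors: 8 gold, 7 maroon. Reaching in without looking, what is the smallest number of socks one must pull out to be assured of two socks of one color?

3

Treat the 2 colors as pigeonholes.
The worst case takes 1 sock of each color without reaching 2 of any: 2 × 1 = 2.
The next sock must bring some color to 2, so 2 + 1 = 3.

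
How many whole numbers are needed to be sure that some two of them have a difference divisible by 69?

70

Use the pigeonhole principle on residue classes: two integers differ by a multiple of 69 exactly when they share a remainder mod 69.
There are 69 residue classes mod 69, so 69 integers can all lie in distinct classes.
One more integer must repeat a residue, giving a difference divisible by 69. So n = 69 + 1 = 70.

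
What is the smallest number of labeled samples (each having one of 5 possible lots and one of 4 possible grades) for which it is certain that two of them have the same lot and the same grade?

There are 5 × 4 = 20 (lot, grade) combinations acting as pigeonholes.
With 20 labeled samples we could place one in each, avoiding any repeat.
One more forces some (lot, grade) pair to hold 2, so 20 + 1 = 21.

21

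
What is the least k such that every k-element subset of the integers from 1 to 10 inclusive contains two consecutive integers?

Partition {1, …, 10} into 5 pairs: {1,2}, {3,4}, …, {9,10}.
Choosing 5 integers — say the 5 even numbers 2, 4, …, 10 — takes one from each pair and avoids the property.
Choosing 6 forces two into the same pair by pigeonhole, and those are consecutive. So 6.

6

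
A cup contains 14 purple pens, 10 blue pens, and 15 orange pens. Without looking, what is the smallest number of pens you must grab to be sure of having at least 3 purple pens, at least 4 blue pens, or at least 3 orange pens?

8

The worst case stops just short of every target: 2 purple, 3 blue, 2 orange — 2 + 3 + 2 = 7 pens.
One more pen must push some ink color to its target, so 7 + 1 = 8.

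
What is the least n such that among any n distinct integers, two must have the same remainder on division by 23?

24

Use the pigeonhole principle on residue classes: two integers differ by a multiple of 23 exactly when they share a remainder mod 23.
There are 23 residue classes mod 23, so 23 integers can all lie in distinct classes.
One more integer must repeat a residue, giving a difference divisible by 23. So n = 23 + 1 = 24.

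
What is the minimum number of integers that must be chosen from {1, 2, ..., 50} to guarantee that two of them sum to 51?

Partition {1, …, 50} into 25 pairs: {1,50}, {2,49}, …, {25,26}.
Choosing 25 integers — say the integers 1 through 25 — takes one from each pair and avoids the property.
Choosing 26 forces two into the same pair by pigeonhole, and those sum to 51. So 26.

26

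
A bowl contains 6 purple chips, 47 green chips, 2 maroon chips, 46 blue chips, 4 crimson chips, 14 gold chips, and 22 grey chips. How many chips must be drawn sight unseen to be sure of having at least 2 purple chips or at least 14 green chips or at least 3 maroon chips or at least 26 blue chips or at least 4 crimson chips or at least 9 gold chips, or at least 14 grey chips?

66

Each of the 7 colors has its own threshold; avoid all of them simultaneously.
The worst case stops just short of every target: 1 purple, 13 green, 2 maroon, 25 blue, 3 crimson, 8 gold, 13 grey — 1 + 13 + 2 + 25 + 3 + 8 + 13 = 65 chips.
One more chip must push some color to its target, so 65 + 1 = 66.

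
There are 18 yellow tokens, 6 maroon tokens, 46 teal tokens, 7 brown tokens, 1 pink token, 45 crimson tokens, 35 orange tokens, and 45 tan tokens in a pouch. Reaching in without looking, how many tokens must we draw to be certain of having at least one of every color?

The hardest color to obtain is pink: we could draw every other token first — 203 − 1 = 202 tokens — without a single pink one.
The next draw must be pink, so 202 + 1 = 203.

203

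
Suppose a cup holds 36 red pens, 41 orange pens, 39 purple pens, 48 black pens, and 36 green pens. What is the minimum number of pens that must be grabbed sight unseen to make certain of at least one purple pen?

162

The worst case draws every non-purple pen first: 36 + 41 + 48 + 36 = 161.
The next draw is then forced to be purple, giving 161 + 1 = 162.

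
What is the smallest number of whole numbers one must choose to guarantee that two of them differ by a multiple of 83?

Use the pigeonhole principle on residue classes: two integers differ by a multiple of 83 exactly when they share a remainder mod 83.
There are 83 residue classes mod 83, so 83 integers can all lie in distinct classes.
One more integer must repeat a residue, giving a difference divisible by 83. So n = 83 + 1 = 84.

84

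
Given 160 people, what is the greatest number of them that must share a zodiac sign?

There are 12 zodiac signs, which serve as the pigeonholes.
If each of the 12 zodiac signs held at most 13, the total would be at most 12 × 13 = 156 < 160, a contradiction.
So at least one holds ⌈160/12⌉ = 14.

14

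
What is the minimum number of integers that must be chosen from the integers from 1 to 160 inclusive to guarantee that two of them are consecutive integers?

Partition {1, …, 160} into 80 pairs: {1,2}, {3,4}, …, {159,160}.
Choosing 80 integers — say the 80 even numbers 2, 4, …, 160 — takes one from each pair and avoids the property.
Choosing 81 forces two into the same pair by pigeonhole, and those are consecutive. So 81.

81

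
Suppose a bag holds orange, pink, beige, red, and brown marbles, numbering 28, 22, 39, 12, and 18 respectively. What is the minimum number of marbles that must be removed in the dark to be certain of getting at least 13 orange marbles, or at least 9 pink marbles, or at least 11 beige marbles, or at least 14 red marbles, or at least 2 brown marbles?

The worst case stops just short of every target: 12 orange, 8 pink, 10 beige, all 12 red, 1 brown — 12 + 8 + 10 + 12 + 1 = 43 marbles.
One more marble must push some color to its target, so 43 + 1 = 44.

44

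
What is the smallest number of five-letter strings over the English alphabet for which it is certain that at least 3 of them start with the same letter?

There are 26 possible first letters acting as pigeonholes.
With 26 × 2 = 52 five-letter strings over the English alphabet we could place exactly 2 in each, with no class reaching 3.
One more forces some class to hold 3, so 52 + 1 = 53.

53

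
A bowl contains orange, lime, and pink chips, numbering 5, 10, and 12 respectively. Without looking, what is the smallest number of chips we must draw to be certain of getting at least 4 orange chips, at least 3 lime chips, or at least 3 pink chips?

8

The worst case stops just short of every target: 3 orange, 2 lime, 2 pink — 3 + 2 + 2 = 7 chips.
One more chip must push some color to its target, so 7 + 1 = 8.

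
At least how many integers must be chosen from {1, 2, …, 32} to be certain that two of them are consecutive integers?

Partition {1, …, 32} into 16 pairs: {1,2}, {3,4}, …, {31,32}.
Choosing 16 integers — say the 16 even numbers 2, 4, …, 32 — takes one from each pair and avoids the property.
Choosing 17 forces two into the same pair by pigeonhole, and those are consecutive. So 17.

17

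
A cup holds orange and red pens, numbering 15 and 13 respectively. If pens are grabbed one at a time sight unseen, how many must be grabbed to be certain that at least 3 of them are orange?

To avoid orange pens as long as possible, exhaust the other 1 ink color first.
The worst case draws every non-orange pen first: 13.
The next 3 draws are then forced to be orange, giving 13 + 3 = 16.

16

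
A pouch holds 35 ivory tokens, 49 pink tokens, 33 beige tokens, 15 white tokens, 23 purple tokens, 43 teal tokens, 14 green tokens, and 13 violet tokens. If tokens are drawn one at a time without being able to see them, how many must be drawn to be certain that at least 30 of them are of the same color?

182

In the worst case we take at most 29 of each color, but all 15 white, all 23 purple, all 14 green, and all 13 violet (fewer than 29), giving 29 + 29 + 29 + 15 + 23 + 29 + 14 + 13 = 181.
One more token then forces some color to 30, so 181 + 1 = 182.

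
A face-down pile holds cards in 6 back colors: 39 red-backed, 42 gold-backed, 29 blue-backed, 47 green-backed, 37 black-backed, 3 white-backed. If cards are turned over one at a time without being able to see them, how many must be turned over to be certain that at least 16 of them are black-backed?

The worst case draws every non-black-backed card first: 39 + 42 + 29 + 47 + 3 = 160.
The next 16 draws are then forced to be black-backed, giving 160 + 16 = 176.

176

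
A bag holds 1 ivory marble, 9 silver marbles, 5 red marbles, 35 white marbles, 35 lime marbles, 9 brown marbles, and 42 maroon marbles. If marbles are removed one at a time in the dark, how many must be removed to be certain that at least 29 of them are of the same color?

Treat the 7 colors as pigeonholes.
In the worst case we take at most 28 of each color, but all 1 ivory, all 9 silver, all 5 red, and all 9 brown (fewer than 28), giving 1 + 9 + 5 + 28 + 28 + 9 + 28 = 108.
One more marble then forces some color to 29, so 108 + 1 = 109.

109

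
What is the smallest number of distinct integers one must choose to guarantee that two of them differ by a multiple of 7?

Two integers differ by a multiple of 7 exactly when they share a remainder mod 7.
There are 7 residue classes mod 7, so 7 integers can all lie in distinct classes.
One more integer must repeat a residue, giving a difference divisible by 7. So n = 7 + 1 = 8.

8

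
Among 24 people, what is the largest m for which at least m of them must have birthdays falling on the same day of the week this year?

There are 7 days of the week, which serve as the pigeonholes.
If each of the 7 days of the week held at most 3, the total would be at most 7 × 3 = 21 < 24, a contradiction.
So at least one holds ⌈24/7⌉ = 4.

4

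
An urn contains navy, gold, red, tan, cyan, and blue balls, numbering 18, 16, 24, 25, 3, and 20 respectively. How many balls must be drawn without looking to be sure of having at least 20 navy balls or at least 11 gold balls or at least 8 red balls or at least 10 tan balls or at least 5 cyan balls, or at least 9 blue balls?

56

Each of the 6 colors has its own threshold; avoid all of them simultaneously.
The worst case stops just short of every target: all 18 navy, 10 gold, 7 red, 9 tan, all 3 cyan, 8 blue — 18 + 10 + 7 + 9 + 3 + 8 = 55 balls.
One more ball must push some color to its target, so 55 + 1 = 56.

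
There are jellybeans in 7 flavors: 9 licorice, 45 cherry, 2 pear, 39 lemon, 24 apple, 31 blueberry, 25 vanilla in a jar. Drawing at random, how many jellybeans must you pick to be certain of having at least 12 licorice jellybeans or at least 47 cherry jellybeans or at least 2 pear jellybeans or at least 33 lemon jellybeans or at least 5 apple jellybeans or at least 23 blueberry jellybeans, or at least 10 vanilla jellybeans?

123

Each of the 7 flavors has its own threshold; avoid all of them simultaneously.
The worst case stops just short of every target: all 9 licorice, all 45 cherry, 1 pear, 32 lemon, 4 apple, 22 blueberry, 9 vanilla — 9 + 45 + 1 + 32 + 4 + 22 + 9 = 122 jellybeans.
One more jellybean must push some flavor to its target, so 122 + 1 = 123.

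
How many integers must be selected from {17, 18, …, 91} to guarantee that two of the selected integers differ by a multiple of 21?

Group the integers by remainder mod 21; there are 21 residue classes, each nonempty in this range.
Choosing one from each class (21 integers) avoids any shared remainder.
One more choice must repeat a class, so two differ by a multiple of 21. Hence 21 + 1 = 22.

22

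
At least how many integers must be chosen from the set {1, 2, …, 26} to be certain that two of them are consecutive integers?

14

Partition {1, …, 26} into 13 pairs: {1,2}, {3,4}, …, {25,26}.
Choosing 13 integers — say the 13 even numbers 2, 4, …, 26 — takes one from each pair and avoids the property.
Choosing 14 forces two into the same pair by pigeonhole, and those are consecutive. So 14.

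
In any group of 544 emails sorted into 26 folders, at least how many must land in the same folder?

21

The 544 emails fall into 26 folders.
If each of the 26 folders held at most 20, the total would be at most 26 × 20 = 520 < 544, a contradiction.
So at least one holds ⌈544/26⌉ = 21.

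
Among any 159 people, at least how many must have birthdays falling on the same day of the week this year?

The 159 people fall into 7 days of the week.
If each of the 7 days of the week held at most 22, the total would be at most 7 × 22 = 154 < 159, a contradiction.
So at least one holds ⌈159/7⌉ = 23.

23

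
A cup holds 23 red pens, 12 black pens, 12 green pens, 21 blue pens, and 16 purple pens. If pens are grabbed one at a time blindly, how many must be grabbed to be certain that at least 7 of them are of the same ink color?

31

The worst case takes 6 pens of each ink color without reaching 7 of any: 5 × 6 = 30.
The next pen must bring some ink color to 7, so 30 + 1 = 31.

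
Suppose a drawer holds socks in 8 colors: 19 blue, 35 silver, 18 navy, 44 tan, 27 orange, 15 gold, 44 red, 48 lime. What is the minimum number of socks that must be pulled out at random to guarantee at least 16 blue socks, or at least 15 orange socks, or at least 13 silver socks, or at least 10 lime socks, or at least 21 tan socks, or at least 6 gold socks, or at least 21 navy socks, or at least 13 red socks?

106

The worst case stops just short of every target: 15 blue, 12 silver, all 18 navy, 20 tan, 14 orange, 5 gold, 12 red, 9 lime — 15 + 12 + 18 + 20 + 14 + 5 + 12 + 9 = 105 socks.
One more sock must push some color to its target, so 105 + 1 = 106.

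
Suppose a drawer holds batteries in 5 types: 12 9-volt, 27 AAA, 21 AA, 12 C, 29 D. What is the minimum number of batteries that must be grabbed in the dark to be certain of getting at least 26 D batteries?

The worst case draws every non-D battery first: 12 + 27 + 21 + 12 = 72.
The next 26 draws are then forced to be D, giving 72 + 26 = 98.

98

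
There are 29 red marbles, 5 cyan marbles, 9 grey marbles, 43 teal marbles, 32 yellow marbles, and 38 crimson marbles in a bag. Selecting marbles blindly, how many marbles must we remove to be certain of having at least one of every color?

The hardest color to obtain is cyan: we could draw every other marble first — 156 − 5 = 151 marbles — without a single cyan one.
The next draw must be cyan, so 151 + 1 = 152.

152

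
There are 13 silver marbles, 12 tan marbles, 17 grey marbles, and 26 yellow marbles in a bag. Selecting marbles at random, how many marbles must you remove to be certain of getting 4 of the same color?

The worst case takes 3 marbles of each color without reaching 4 of any: 4 × 3 = 12.
The next marble must bring some color to 4, so 12 + 1 = 13.

13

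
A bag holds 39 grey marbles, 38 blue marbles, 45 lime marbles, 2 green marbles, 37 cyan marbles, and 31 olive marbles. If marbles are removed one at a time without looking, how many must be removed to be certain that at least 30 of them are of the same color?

In the worst case we take at most 29 of each color, but all 2 green (fewer than 29), giving 29 + 29 + 29 + 2 + 29 + 29 = 147.
One more marble then forces some color to 30, so 147 + 1 = 148.

148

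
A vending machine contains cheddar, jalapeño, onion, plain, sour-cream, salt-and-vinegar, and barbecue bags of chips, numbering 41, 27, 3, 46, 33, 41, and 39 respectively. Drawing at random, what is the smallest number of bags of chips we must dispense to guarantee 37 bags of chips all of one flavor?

In the worst case we take at most 36 of each flavor, but all 27 jalapeño, all 3 onion, and all 33 sour-cream (fewer than 36), giving 36 + 27 + 3 + 36 + 33 + 36 + 36 = 207.
One more bag of chips then forces some flavor to 37, so 207 + 1 = 208.

208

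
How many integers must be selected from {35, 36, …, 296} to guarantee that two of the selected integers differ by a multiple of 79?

80

Group the integers by remainder mod 79; there are 79 residue classes, each nonempty in this range.
Choosing one from each class (79 integers) avoids any shared remainder.
One more choice must repeat a class, so two differ by a multiple of 79. Hence 79 + 1 = 80.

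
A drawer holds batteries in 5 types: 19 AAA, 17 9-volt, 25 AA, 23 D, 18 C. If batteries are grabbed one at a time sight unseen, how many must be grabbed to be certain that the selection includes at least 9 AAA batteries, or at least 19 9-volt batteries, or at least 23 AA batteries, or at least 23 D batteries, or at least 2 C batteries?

The worst case stops just short of every target: 8 AAA, all 17 9-volt, 22 AA, 22 D, 1 C — 8 + 17 + 22 + 22 + 1 = 70 batteries.
One more battery must push some type to its target, so 70 + 1 = 71.

71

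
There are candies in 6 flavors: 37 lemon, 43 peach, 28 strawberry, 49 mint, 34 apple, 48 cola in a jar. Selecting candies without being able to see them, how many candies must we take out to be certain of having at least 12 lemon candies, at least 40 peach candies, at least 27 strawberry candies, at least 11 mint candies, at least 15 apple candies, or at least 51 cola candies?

The worst case stops just short of every target: 11 lemon, 39 peach, 26 strawberry, 10 mint, 14 apple, all 48 cola — 11 + 39 + 26 + 10 + 14 + 48 = 148 candies.
One more candy must push some flavor to its target, so 148 + 1 = 149.

149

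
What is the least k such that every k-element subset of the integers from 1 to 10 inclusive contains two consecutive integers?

6

Partition {1, …, 10} into 5 pairs: {1,2}, {3,4}, …, {9,10}.
Choosing 5 integers — say the 5 even numbers 2, 4, …, 10 — takes one from each pair and avoids the property.
Choosing 6 forces two into the same pair by pigeonhole, and those are consecutive. So 6.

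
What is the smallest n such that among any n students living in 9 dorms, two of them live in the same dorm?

There are 9 dorms acting as pigeonholes.
With 9 students we could place one in each, avoiding any repeat.
One more forces some class to hold 2, so 9 + 1 = 10.

10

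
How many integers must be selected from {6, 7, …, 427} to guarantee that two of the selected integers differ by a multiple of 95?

Group the integers by remainder mod 95; there are 95 residue classes, each nonempty in this range.
Choosing one from each class (95 integers) avoids any shared remainder.
One more choice must repeat a class, so two differ by a multiple of 95. Hence 95 + 1 = 96.

96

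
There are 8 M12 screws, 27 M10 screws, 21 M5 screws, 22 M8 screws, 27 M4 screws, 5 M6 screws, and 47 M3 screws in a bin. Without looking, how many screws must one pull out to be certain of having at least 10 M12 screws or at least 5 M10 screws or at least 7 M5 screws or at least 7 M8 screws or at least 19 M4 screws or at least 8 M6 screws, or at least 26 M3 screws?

73

The worst case stops just short of every target: all 8 M12, 4 M10, 6 M5, 6 M8, 18 M4, all 5 M6, 25 M3 — 8 + 4 + 6 + 6 + 18 + 5 + 25 = 72 screws.
One more screw must push some size to its target, so 72 + 1 = 73.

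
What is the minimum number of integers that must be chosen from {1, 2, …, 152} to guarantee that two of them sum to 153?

Partition {1, …, 152} into 76 pairs: {1,152}, {2,151}, …, {76,77}.
Choosing 76 integers — say the integers 1 through 76 — takes one from each pair and avoids the property.
Choosing 77 forces two into the same pair by pigeonhole, and those sum to 153. So 77.

77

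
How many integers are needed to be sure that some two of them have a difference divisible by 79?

80

Use the pigeonhole principle on residue classes: two integers differ by a multiple of 79 exactly when they share a remainder mod 79.
There are 79 residue classes mod 79, so 79 integers can all lie in distinct classes.
One more integer must repeat a residue, giving a difference divisible by 79. So n = 79 + 1 = 80.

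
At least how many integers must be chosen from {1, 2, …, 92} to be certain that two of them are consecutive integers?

47

Partition {1, …, 92} into 46 pairs: {1,2}, {3,4}, …, {91,92}.
Choosing 46 integers — say the 46 even numbers 2, 4, …, 92 — takes one from each pair and avoids the property.
Choosing 47 forces two into the same pair by pigeonhole, and those are consecutive. So 47.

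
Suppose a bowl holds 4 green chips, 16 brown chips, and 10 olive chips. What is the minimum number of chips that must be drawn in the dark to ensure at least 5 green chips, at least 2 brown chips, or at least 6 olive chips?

11

The worst case stops just short of every target: 4 green, 1 brown, 5 olive — 4 + 1 + 5 = 10 chips.
One more chip must push some color to its target, so 10 + 1 = 11.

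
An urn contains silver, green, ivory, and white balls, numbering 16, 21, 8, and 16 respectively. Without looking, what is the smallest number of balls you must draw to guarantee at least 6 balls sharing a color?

21

Treat the 4 colors as pigeonholes.
The worst case takes 5 balls of each color without reaching 6 of any: 4 × 5 = 20.
The next ball must bring some color to 6, so 20 + 1 = 21.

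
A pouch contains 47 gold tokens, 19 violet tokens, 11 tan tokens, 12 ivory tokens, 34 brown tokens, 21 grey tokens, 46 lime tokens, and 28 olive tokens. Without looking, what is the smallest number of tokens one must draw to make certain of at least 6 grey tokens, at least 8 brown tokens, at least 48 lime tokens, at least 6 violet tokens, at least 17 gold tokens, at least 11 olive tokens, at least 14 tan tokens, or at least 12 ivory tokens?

The worst case stops just short of every target: 16 gold, 5 violet, all 11 tan, 11 ivory, 7 brown, 5 grey, all 46 lime, 10 olive — 16 + 5 + 11 + 11 + 7 + 5 + 46 + 10 = 111 tokens.
One more token must push some color to its target, so 111 + 1 = 112.

112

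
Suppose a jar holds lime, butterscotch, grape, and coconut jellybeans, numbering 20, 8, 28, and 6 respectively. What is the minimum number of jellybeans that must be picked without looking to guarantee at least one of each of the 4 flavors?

The hardest flavor to obtain is coconut: we could draw every other jellybean first — 62 − 6 = 56 jellybeans — without a single coconut one.
The next draw must be coconut, so 56 + 1 = 57.

57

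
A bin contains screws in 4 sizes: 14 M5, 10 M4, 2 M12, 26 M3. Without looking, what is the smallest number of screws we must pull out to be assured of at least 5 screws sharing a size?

15

In the worst case we take at most 4 of each size, but all 2 M12 (fewer than 4), giving 4 + 4 + 2 + 4 = 14.
One more screw then forces some size to 5, so 14 + 1 = 15.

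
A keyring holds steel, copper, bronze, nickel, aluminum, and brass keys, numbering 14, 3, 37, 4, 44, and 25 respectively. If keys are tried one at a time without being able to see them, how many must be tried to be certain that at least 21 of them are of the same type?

82

Treat the 6 types as pigeonholes.
In the worst case we take at most 20 of each type, but all 14 steel, all 3 copper, and all 4 nickel (fewer than 20), giving 14 + 3 + 20 + 4 + 20 + 20 = 81.
One more key then forces some type to 21, so 81 + 1 = 82.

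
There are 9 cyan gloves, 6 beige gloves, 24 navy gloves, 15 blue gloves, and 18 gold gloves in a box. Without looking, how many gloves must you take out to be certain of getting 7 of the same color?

31

The worst case takes 6 gloves of each color without reaching 7 of any: 5 × 6 = 30.
The next glove must bring some color to 7, so 30 + 1 = 31.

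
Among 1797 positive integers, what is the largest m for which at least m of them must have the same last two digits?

The 1797 positive integers fall into 100 possible two-digit endings.
If each of the 100 possible two-digit endings held at most 17, the total would be at most 100 × 17 = 1700 < 1797, a contradiction.
So at least one holds ⌈1797/100⌉ = 18.

18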